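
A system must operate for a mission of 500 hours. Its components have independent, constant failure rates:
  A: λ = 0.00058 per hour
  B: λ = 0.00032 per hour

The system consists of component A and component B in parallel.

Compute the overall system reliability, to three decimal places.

0.963

R(A) = exp(−0.00058 × 500) = 0.74826
R(B) = exp(−0.00032 × 500) = 0.85214
Parallel (A and B): 1 − (1 − 0.74826)(1 − 0.85214) = 0.963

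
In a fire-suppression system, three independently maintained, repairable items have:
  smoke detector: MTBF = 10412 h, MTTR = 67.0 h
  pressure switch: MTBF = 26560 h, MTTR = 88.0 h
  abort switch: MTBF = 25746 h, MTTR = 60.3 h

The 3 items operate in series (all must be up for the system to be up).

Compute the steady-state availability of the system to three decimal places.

0.988

A(smoke detector) = MTBF/(MTBF+MTTR) = 10412/(10412+67.0) = 0.993606
A(pressure switch) = MTBF/(MTBF+MTTR) = 26560/(26560+88.0) = 0.996698
A(abort switch) = MTBF/(MTBF+MTTR) = 25746/(25746+60.3) = 0.997663
Series availability: 0.993606 × 0.996698 × 0.997663 = 0.988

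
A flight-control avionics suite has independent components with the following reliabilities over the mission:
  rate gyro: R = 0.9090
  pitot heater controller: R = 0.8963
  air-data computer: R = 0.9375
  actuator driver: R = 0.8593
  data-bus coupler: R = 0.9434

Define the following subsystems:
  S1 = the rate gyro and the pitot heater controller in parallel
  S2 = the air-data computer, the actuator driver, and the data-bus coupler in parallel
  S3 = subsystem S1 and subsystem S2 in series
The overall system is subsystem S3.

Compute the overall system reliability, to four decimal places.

Parallel (rate gyro and pitot heater controller): 1 − (1 − 0.909000)(1 − 0.896300) = 0.990563
Parallel (air-data computer, actuator driver, and data-bus coupler): 1 − (1 − 0.937500)(1 − 0.859300)(1 − 0.943400) = 0.999502
Series ([0.990563] and [0.999502]): 0.990563 × 0.999502 = 0.9901

0.9901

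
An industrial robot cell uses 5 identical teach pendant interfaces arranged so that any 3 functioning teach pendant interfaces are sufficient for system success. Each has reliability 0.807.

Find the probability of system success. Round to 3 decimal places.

0.947

R = Σ_{i=3}^{5} C(5,i) p^i (1−p)^{5−i} with p = 0.807
C(5,3)·0.807^3·0.193^2 = 0.19577
C(5,4)·0.807^4·0.193^1 = 0.40928
C(5,5)·0.807^5·0.193^0 = 0.34227
Sum = 0.947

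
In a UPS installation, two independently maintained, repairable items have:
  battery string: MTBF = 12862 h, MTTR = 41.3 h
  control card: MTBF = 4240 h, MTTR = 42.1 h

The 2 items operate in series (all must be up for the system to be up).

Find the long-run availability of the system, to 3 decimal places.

A(battery string) = MTBF/(MTBF+MTTR) = 12862/(12862+41.3) = 0.996799
A(control card) = MTBF/(MTBF+MTTR) = 4240/(4240+42.1) = 0.990168
Series availability: 0.996799 × 0.990168 = 0.987

0.987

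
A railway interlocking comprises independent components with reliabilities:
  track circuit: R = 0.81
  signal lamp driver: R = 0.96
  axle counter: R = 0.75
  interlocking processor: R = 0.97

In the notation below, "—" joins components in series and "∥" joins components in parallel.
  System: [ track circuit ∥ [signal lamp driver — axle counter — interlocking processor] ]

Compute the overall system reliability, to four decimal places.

0.9427

Series (signal lamp driver, axle counter, and interlocking processor): 0.960000 × 0.750000 × 0.970000 = 0.698400
Parallel (track circuit and [0.698400]): 1 − (1 − 0.810000)(1 − 0.698400) = 0.9427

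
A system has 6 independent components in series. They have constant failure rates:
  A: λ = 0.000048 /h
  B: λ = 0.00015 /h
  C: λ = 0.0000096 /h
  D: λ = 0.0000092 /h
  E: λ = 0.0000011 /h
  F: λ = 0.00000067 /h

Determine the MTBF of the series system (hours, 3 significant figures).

Series of exponential components: λ_sys = Σ λ_i
λ_sys = 0.000048 + 0.00015 + 0.0000096 + 0.0000092 + 0.0000011 + 0.00000067 = 2.1857e-04 /h
MTBF = 1 / λ_sys = 4580 h

4580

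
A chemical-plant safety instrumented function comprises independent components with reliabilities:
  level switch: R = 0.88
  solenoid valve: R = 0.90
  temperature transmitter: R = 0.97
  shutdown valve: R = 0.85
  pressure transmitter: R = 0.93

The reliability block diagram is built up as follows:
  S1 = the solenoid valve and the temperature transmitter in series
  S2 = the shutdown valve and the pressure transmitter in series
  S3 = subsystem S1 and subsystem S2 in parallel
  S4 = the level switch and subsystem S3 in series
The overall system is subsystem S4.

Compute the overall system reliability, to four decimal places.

0.8566

Series (solenoid valve and temperature transmitter): 0.900000 × 0.970000 = 0.873000
Series (shutdown valve and pressure transmitter): 0.850000 × 0.930000 = 0.790500
Parallel ([0.873000] and [0.790500]): 1 − (1 − 0.873000)(1 − 0.790500) = 0.973394
Series (level switch and [0.973394]): 0.880000 × 0.973394 = 0.8566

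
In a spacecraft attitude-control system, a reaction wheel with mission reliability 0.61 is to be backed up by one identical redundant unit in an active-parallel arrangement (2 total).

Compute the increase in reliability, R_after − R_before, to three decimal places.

R_before = 0.61
R_after = 1 − (1 − 0.61)^2 = 0.848
ΔR = 0.848 − 0.61 = 0.238

0.238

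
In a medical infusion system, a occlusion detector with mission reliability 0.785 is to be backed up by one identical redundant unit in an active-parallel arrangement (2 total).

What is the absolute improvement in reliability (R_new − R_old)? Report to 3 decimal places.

R_before = 0.785
R_after = 1 − (1 − 0.785)^2 = 0.954
ΔR = 0.954 − 0.785 = 0.169

0.169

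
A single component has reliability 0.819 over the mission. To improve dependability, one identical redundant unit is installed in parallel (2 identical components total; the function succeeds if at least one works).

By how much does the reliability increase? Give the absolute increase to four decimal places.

R_before = 0.819
R_after = 1 − (1 − 0.819)^2 = 0.9672
ΔR = 0.9672 − 0.819 = 0.1482

0.1482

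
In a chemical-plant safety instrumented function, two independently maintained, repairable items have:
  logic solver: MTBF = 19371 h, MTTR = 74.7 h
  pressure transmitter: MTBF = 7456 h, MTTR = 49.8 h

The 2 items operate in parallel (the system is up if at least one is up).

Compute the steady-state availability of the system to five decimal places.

0.99997

A(logic solver) = MTBF/(MTBF+MTTR) = 19371/(19371+74.7) = 0.996159
A(pressure transmitter) = MTBF/(MTBF+MTTR) = 7456/(7456+49.8) = 0.993365
Parallel availability: 1 − (1 − 0.996159)(1 − 0.993365) = 0.99997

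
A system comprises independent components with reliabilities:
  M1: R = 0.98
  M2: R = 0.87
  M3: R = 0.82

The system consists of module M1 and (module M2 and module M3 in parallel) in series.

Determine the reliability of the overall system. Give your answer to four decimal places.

Parallel (M2 and M3): 1 − (1 − 0.870000)(1 − 0.820000) = 0.976600
Series (M1 and [0.976600]): 0.980000 × 0.976600 = 0.9571

0.9571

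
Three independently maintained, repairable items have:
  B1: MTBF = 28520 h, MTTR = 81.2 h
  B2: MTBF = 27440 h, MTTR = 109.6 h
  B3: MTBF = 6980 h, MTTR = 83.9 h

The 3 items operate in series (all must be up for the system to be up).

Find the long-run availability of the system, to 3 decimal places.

0.981

A(B1) = MTBF/(MTBF+MTTR) = 28520/(28520+81.2) = 0.997161
A(B2) = MTBF/(MTBF+MTTR) = 27440/(27440+109.6) = 0.996022
A(B3) = MTBF/(MTBF+MTTR) = 6980/(6980+83.9) = 0.988123
Series availability: 0.997161 × 0.996022 × 0.988123 = 0.981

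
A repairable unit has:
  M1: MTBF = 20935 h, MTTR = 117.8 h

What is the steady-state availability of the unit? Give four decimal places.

A(M1) = MTBF/(MTBF+MTTR) = 20935/(20935+117.8) = 0.9944

0.9944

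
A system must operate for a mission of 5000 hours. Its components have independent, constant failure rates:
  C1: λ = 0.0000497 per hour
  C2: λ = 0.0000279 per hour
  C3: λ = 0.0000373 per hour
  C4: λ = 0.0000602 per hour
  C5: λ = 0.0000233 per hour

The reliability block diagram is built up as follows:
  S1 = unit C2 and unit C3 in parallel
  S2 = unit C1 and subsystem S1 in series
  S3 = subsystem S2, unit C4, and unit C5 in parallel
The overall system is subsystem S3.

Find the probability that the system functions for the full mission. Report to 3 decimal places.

R(C1) = exp(−0.0000497 × 5000) = 0.77997
R(C2) = exp(−0.0000279 × 5000) = 0.86979
R(C3) = exp(−0.0000373 × 5000) = 0.82986
R(C4) = exp(−0.0000602 × 5000) = 0.74008
R(C5) = exp(−0.0000233 × 5000) = 0.89003
Parallel (C2 and C3): 1 − (1 − 0.86979)(1 − 0.82986) = 0.97785
Series (C1 and [0.97785]): 0.77997 × 0.97785 = 0.76269
Parallel ([0.76269], C4, and C5): 1 − (1 − 0.76269)(1 − 0.74008)(1 − 0.89003) = 0.993

0.993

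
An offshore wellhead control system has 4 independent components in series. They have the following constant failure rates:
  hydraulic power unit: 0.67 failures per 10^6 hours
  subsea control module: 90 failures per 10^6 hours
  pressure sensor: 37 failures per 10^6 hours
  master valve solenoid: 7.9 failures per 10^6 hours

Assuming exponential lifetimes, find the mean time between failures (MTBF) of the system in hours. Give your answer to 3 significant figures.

7380

Series of exponential components: λ_sys = Σ λ_i
λ_sys = 0.00000067 + 0.000090 + 0.000037 + 0.0000079 = 1.3557e-04 /h
MTBF = 1 / λ_sys = 7380 h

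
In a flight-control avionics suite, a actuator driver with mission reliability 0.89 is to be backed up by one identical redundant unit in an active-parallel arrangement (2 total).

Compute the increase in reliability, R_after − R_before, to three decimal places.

R_before = 0.89
R_after = 1 − (1 − 0.89)^2 = 0.988
ΔR = 0.988 − 0.89 = 0.098

0.098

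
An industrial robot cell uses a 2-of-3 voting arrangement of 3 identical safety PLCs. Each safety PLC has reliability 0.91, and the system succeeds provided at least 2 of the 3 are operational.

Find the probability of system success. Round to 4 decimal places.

R = Σ_{i=2}^{3} C(3,i) p^i (1−p)^{3−i} with p = 0.91
C(3,2)·0.91^2·0.09^1 = 0.223587
C(3,3)·0.91^3·0.09^0 = 0.753571
Sum = 0.9772

0.9772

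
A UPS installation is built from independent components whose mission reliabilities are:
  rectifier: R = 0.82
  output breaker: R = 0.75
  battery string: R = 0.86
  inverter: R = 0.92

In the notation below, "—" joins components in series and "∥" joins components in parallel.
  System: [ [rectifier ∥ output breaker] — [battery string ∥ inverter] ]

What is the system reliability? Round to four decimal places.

0.9443

Parallel (rectifier and output breaker): 1 − (1 − 0.820000)(1 − 0.750000) = 0.955000
Parallel (battery string and inverter): 1 − (1 − 0.860000)(1 − 0.920000) = 0.988800
Series ([0.955000] and [0.988800]): 0.955000 × 0.988800 = 0.9443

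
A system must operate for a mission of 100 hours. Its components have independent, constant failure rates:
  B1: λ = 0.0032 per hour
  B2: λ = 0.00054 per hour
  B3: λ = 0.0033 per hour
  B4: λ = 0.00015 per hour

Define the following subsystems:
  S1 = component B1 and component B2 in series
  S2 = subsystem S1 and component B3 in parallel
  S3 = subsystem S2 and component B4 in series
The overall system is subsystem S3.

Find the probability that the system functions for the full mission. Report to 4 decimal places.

R(B1) = exp(−0.0032 × 100) = 0.726149
R(B2) = exp(−0.00054 × 100) = 0.947432
R(B3) = exp(−0.0033 × 100) = 0.718924
R(B4) = exp(−0.00015 × 100) = 0.985112
Series (B1 and B2): 0.726149 × 0.947432 = 0.687977
Parallel ([0.687977] and B3): 1 − (1 − 0.687977)(1 − 0.718924) = 0.912298
Series ([0.912298] and B4): 0.912298 × 0.985112 = 0.8987

0.8987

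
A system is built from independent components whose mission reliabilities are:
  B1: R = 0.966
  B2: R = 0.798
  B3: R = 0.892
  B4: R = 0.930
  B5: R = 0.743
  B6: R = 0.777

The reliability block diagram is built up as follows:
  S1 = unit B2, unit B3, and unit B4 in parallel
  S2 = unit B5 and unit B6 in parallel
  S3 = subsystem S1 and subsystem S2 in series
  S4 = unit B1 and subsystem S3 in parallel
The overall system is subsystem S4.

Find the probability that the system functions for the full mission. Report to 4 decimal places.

0.9980

Parallel (B2, B3, and B4): 1 − (1 − 0.798000)(1 − 0.892000)(1 − 0.930000) = 0.998473
Parallel (B5 and B6): 1 − (1 − 0.743000)(1 − 0.777000) = 0.942689
Series ([0.998473] and [0.942689]): 0.998473 × 0.942689 = 0.941250
Parallel (B1 and [0.941250]): 1 − (1 − 0.966000)(1 − 0.941250) = 0.9980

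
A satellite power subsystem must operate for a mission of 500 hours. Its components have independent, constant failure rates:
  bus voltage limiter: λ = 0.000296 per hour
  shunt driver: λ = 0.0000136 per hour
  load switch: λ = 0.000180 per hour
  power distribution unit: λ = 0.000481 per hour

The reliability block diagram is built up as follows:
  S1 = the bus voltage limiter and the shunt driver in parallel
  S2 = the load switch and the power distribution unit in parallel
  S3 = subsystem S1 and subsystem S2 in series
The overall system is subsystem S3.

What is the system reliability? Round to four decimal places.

0.9807

R(bus voltage limiter) = exp(−0.000296 × 500) = 0.862431
R(shunt driver) = exp(−0.0000136 × 500) = 0.993223
R(load switch) = exp(−0.000180 × 500) = 0.913931
R(power distribution unit) = exp(−0.000481 × 500) = 0.786235
Parallel (bus voltage limiter and shunt driver): 1 − (1 − 0.862431)(1 − 0.993223) = 0.999068
Parallel (load switch and power distribution unit): 1 − (1 − 0.913931)(1 − 0.786235) = 0.981601
Series ([0.999068] and [0.981601]): 0.999068 × 0.981601 = 0.9807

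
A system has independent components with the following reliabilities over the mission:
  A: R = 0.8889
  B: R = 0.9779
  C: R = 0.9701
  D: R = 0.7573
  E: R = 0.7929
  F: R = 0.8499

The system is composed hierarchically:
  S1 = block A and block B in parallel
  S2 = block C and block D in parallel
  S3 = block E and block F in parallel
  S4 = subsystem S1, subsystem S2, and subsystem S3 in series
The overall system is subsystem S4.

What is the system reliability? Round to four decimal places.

0.9595

Parallel (A and B): 1 − (1 − 0.888900)(1 − 0.977900) = 0.997545
Parallel (C and D): 1 − (1 − 0.970100)(1 − 0.757300) = 0.992743
Parallel (E and F): 1 − (1 − 0.792900)(1 − 0.849900) = 0.968914
Series ([0.997545], [0.992743], and [0.968914]): 0.997545 × 0.992743 × 0.968914 = 0.9595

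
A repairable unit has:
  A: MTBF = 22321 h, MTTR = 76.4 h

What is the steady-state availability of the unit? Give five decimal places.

A(A) = MTBF/(MTBF+MTTR) = 22321/(22321+76.4) = 0.99659

0.99659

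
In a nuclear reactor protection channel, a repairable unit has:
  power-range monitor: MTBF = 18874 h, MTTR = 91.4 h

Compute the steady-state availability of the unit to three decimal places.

A(power-range monitor) = MTBF/(MTBF+MTTR) = 18874/(18874+91.4) = 0.995

0.995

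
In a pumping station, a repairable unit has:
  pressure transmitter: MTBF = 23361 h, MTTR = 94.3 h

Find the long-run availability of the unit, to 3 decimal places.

A(pressure transmitter) = MTBF/(MTBF+MTTR) = 23361/(23361+94.3) = 0.996

0.996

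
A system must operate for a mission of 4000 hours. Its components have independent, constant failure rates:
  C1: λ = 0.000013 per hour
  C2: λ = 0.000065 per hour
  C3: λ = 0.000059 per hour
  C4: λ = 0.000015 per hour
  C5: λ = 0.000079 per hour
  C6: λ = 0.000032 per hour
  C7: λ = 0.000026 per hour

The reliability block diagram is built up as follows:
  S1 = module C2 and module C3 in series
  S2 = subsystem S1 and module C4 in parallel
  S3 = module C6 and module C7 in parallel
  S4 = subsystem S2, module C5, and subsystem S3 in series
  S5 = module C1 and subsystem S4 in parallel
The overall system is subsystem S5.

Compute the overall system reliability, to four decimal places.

0.9850

R(C1) = exp(−0.000013 × 4000) = 0.949329
R(C2) = exp(−0.000065 × 4000) = 0.771052
R(C3) = exp(−0.000059 × 4000) = 0.789781
R(C4) = exp(−0.000015 × 4000) = 0.941765
R(C5) = exp(−0.000079 × 4000) = 0.729059
R(C6) = exp(−0.000032 × 4000) = 0.879853
R(C7) = exp(−0.000026 × 4000) = 0.901225
Series (C2 and C3): 0.771052 × 0.789781 = 0.608962
Parallel ([0.608962] and C4): 1 − (1 − 0.608962)(1 − 0.941765) = 0.977228
Parallel (C6 and C7): 1 − (1 − 0.879853)(1 − 0.901225) = 0.988132
Series ([0.977228], C5, and [0.988132]): 0.977228 × 0.729059 × 0.988132 = 0.704001
Parallel (C1 and [0.704001]): 1 − (1 − 0.949329)(1 − 0.704001) = 0.9850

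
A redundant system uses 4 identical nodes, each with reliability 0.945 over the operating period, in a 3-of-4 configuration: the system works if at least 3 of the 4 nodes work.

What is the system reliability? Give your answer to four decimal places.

R = Σ_{i=3}^{4} C(4,i) p^i (1−p)^{4−i} with p = 0.945
C(4,3)·0.945^3·0.055^1 = 0.185660
C(4,4)·0.945^4·0.055^0 = 0.797494
Sum = 0.9832

0.9832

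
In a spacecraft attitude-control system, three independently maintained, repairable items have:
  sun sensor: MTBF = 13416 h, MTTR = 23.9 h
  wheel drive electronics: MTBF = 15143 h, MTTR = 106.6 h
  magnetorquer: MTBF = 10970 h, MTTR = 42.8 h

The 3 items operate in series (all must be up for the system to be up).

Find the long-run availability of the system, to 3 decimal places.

A(sun sensor) = MTBF/(MTBF+MTTR) = 13416/(13416+23.9) = 0.998222
A(wheel drive electronics) = MTBF/(MTBF+MTTR) = 15143/(15143+106.6) = 0.993010
A(magnetorquer) = MTBF/(MTBF+MTTR) = 10970/(10970+42.8) = 0.996114
Series availability: 0.998222 × 0.993010 × 0.996114 = 0.987

0.987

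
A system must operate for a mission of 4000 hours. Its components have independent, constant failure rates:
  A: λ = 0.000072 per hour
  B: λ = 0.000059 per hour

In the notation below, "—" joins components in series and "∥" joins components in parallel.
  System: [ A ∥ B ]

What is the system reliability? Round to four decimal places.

0.9474

R(A) = exp(−0.000072 × 4000) = 0.749762
R(B) = exp(−0.000059 × 4000) = 0.789781
Parallel (A and B): 1 − (1 − 0.749762)(1 − 0.789781) = 0.9474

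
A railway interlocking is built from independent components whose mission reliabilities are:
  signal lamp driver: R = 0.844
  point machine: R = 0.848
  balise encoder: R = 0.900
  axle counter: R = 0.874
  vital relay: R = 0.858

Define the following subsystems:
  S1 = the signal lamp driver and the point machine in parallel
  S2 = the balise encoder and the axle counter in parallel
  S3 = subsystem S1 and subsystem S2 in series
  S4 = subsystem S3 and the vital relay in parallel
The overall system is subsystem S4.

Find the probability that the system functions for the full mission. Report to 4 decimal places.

Parallel (signal lamp driver and point machine): 1 − (1 − 0.844000)(1 − 0.848000) = 0.976288
Parallel (balise encoder and axle counter): 1 − (1 − 0.900000)(1 − 0.874000) = 0.987400
Series ([0.976288] and [0.987400]): 0.976288 × 0.987400 = 0.963987
Parallel ([0.963987] and vital relay): 1 − (1 − 0.963987)(1 − 0.858000) = 0.9949

0.9949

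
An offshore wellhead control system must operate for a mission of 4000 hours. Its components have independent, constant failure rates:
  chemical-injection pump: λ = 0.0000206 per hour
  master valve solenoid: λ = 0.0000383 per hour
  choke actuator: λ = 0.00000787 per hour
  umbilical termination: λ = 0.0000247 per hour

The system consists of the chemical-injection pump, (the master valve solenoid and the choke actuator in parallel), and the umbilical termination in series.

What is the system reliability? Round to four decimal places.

R(chemical-injection pump) = exp(−0.0000206 × 4000) = 0.920904
R(master valve solenoid) = exp(−0.0000383 × 4000) = 0.857958
R(choke actuator) = exp(−0.00000787 × 4000) = 0.969010
R(umbilical termination) = exp(−0.0000247 × 4000) = 0.905924
Parallel (master valve solenoid and choke actuator): 1 − (1 − 0.857958)(1 − 0.969010) = 0.995598
Series (chemical-injection pump, [0.995598], and umbilical termination): 0.920904 × 0.995598 × 0.905924 = 0.8306

0.8306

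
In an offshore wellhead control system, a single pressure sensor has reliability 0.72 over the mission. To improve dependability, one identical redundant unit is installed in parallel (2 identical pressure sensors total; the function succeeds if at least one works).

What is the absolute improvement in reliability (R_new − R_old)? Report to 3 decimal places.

R_before = 0.72
R_after = 1 − (1 − 0.72)^2 = 0.922
ΔR = 0.922 − 0.72 = 0.202

0.202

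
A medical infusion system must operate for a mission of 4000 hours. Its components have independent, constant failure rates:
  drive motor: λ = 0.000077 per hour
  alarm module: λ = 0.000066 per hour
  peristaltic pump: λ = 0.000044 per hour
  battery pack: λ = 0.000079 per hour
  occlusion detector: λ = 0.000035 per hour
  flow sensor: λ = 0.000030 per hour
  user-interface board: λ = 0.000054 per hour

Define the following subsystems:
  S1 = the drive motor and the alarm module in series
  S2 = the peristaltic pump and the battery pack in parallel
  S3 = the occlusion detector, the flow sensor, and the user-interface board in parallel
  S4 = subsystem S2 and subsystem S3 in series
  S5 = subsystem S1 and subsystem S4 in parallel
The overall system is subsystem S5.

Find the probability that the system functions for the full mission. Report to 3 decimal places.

0.980

R(drive motor) = exp(−0.000077 × 4000) = 0.73492
R(alarm module) = exp(−0.000066 × 4000) = 0.76797
R(peristaltic pump) = exp(−0.000044 × 4000) = 0.83862
R(battery pack) = exp(−0.000079 × 4000) = 0.72906
R(occlusion detector) = exp(−0.000035 × 4000) = 0.86936
R(flow sensor) = exp(−0.000030 × 4000) = 0.88692
R(user-interface board) = exp(−0.000054 × 4000) = 0.80574
Series (drive motor and alarm module): 0.73492 × 0.76797 = 0.56440
Parallel (peristaltic pump and battery pack): 1 − (1 − 0.83862)(1 − 0.72906) = 0.95628
Parallel (occlusion detector, flow sensor, and user-interface board): 1 − (1 − 0.86936)(1 − 0.88692)(1 − 0.80574) = 0.99713
Series ([0.95628] and [0.99713]): 0.95628 × 0.99713 = 0.95354
Parallel ([0.56440] and [0.95354]): 1 − (1 − 0.56440)(1 − 0.95354) = 0.980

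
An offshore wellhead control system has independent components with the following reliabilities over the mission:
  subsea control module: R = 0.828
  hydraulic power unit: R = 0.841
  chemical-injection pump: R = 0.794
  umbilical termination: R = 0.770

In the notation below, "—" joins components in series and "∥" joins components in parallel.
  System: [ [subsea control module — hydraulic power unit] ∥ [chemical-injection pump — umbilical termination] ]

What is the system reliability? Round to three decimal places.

0.882

Series (subsea control module and hydraulic power unit): 0.82800 × 0.84100 = 0.69635
Series (chemical-injection pump and umbilical termination): 0.79400 × 0.77000 = 0.61138
Parallel ([0.69635] and [0.61138]): 1 − (1 − 0.69635)(1 − 0.61138) = 0.882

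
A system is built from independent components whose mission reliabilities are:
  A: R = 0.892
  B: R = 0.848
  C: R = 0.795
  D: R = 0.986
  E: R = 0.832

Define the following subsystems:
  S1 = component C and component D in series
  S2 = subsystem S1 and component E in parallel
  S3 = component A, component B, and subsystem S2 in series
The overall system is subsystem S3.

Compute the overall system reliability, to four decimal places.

Series (C and D): 0.795000 × 0.986000 = 0.783870
Parallel ([0.783870] and E): 1 − (1 − 0.783870)(1 − 0.832000) = 0.963690
Series (A, B, and [0.963690]): 0.892000 × 0.848000 × 0.963690 = 0.7290

0.7290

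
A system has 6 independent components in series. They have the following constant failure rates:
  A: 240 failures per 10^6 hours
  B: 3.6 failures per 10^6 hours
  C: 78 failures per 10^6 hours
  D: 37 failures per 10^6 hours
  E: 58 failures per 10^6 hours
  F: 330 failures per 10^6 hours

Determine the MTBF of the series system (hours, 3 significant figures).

Series of exponential components: λ_sys = Σ λ_i
λ_sys = 0.00024 + 0.0000036 + 0.000078 + 0.000037 + 0.000058 + 0.00033 = 7.4660e-04 /h
MTBF = 1 / λ_sys = 1340 h

1340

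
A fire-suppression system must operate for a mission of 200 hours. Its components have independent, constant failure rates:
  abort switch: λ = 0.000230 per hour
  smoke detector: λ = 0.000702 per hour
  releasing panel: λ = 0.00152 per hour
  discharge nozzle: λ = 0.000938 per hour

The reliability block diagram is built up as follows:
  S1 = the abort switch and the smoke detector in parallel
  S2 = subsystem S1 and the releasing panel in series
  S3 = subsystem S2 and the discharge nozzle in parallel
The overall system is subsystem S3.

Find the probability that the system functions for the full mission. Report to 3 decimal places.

R(abort switch) = exp(−0.000230 × 200) = 0.95504
R(smoke detector) = exp(−0.000702 × 200) = 0.86901
R(releasing panel) = exp(−0.00152 × 200) = 0.73786
R(discharge nozzle) = exp(−0.000938 × 200) = 0.82895
Parallel (abort switch and smoke detector): 1 − (1 − 0.95504)(1 − 0.86901) = 0.99411
Series ([0.99411] and releasing panel): 0.99411 × 0.73786 = 0.73351
Parallel ([0.73351] and discharge nozzle): 1 − (1 − 0.73351)(1 − 0.82895) = 0.954

0.954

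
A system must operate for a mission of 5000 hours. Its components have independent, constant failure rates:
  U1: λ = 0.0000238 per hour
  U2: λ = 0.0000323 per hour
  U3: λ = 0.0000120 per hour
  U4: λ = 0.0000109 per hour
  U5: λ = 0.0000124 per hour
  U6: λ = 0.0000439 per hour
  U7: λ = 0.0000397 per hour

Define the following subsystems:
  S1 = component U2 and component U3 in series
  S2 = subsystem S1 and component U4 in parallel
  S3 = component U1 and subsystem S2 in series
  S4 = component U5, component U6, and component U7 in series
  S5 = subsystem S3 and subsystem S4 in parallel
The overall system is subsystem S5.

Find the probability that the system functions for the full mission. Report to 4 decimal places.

R(U1) = exp(−0.0000238 × 5000) = 0.887808
R(U2) = exp(−0.0000323 × 5000) = 0.850867
R(U3) = exp(−0.0000120 × 5000) = 0.941765
R(U4) = exp(−0.0000109 × 5000) = 0.946959
R(U5) = exp(−0.0000124 × 5000) = 0.939883
R(U6) = exp(−0.0000439 × 5000) = 0.802920
R(U7) = exp(−0.0000397 × 5000) = 0.819960
Series (U2 and U3): 0.850867 × 0.941765 = 0.801317
Parallel ([0.801317] and U4): 1 − (1 − 0.801317)(1 − 0.946959) = 0.989462
Series (U1 and [0.989462]): 0.887808 × 0.989462 = 0.878452
Series (U5, U6, and U7): 0.939883 × 0.802920 × 0.819960 = 0.618784
Parallel ([0.878452] and [0.618784]): 1 − (1 − 0.878452)(1 − 0.618784) = 0.9537

0.9537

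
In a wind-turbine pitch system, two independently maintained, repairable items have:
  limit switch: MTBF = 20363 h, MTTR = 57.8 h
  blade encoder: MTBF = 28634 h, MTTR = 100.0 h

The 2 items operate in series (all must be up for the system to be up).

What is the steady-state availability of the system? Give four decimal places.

0.9937

A(limit switch) = MTBF/(MTBF+MTTR) = 20363/(20363+57.8) = 0.997170
A(blade encoder) = MTBF/(MTBF+MTTR) = 28634/(28634+100.0) = 0.996520
Series availability: 0.997170 × 0.996520 = 0.9937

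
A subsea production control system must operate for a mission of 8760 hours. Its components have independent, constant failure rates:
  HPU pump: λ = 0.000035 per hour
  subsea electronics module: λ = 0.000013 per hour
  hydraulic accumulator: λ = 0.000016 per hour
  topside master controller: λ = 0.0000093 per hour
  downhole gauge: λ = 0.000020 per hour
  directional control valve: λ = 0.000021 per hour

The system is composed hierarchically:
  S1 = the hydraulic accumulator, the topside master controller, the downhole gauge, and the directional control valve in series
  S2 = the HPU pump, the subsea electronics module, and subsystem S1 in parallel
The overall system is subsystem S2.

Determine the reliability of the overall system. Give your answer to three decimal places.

0.987

R(HPU pump) = exp(−0.000035 × 8760) = 0.73594
R(subsea electronics module) = exp(−0.000013 × 8760) = 0.89237
R(hydraulic accumulator) = exp(−0.000016 × 8760) = 0.86922
R(topside master controller) = exp(−0.0000093 × 8760) = 0.92176
R(downhole gauge) = exp(−0.000020 × 8760) = 0.83929
R(directional control valve) = exp(−0.000021 × 8760) = 0.83197
Series (hydraulic accumulator, topside master controller, downhole gauge, and directional control valve): 0.86922 × 0.92176 × 0.83929 × 0.83197 = 0.55946
Parallel (HPU pump, subsea electronics module, and [0.55946]): 1 − (1 − 0.73594)(1 − 0.89237)(1 − 0.55946) = 0.987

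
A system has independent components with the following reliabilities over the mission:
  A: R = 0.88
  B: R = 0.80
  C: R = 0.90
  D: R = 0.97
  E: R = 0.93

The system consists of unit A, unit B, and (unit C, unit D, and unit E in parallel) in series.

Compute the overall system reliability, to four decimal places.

0.7039

Parallel (C, D, and E): 1 − (1 − 0.900000)(1 − 0.970000)(1 − 0.930000) = 0.999790
Series (A, B, and [0.999790]): 0.880000 × 0.800000 × 0.999790 = 0.7039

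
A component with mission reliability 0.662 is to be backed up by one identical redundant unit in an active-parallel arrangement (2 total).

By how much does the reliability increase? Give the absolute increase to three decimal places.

0.224

R_before = 0.662
R_after = 1 − (1 − 0.662)^2 = 0.886
ΔR = 0.886 − 0.662 = 0.224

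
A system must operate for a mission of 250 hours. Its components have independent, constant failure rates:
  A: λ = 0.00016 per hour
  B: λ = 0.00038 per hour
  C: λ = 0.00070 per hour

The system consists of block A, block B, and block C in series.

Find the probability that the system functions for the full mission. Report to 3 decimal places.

0.733

R(A) = exp(−0.00016 × 250) = 0.96079
R(B) = exp(−0.00038 × 250) = 0.90937
R(C) = exp(−0.00070 × 250) = 0.83946
Series (A, B, and C): 0.96079 × 0.90937 × 0.83946 = 0.733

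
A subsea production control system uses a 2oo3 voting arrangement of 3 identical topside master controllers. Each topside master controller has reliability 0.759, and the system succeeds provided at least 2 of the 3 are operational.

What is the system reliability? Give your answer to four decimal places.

0.8538

R = Σ_{i=2}^{3} C(3,i) p^i (1−p)^{3−i} with p = 0.759
C(3,2)·0.759^2·0.241^1 = 0.416507
C(3,3)·0.759^3·0.241^0 = 0.437245
Sum = 0.8538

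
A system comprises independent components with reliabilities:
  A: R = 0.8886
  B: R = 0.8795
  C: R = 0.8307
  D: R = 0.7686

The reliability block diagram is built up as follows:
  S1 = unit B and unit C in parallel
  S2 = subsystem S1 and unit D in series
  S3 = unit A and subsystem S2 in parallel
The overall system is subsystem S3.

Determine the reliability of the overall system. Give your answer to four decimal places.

0.9725

Parallel (B and C): 1 − (1 − 0.879500)(1 − 0.830700) = 0.979599
Series ([0.979599] and D): 0.979599 × 0.768600 = 0.752920
Parallel (A and [0.752920]): 1 − (1 − 0.888600)(1 − 0.752920) = 0.9725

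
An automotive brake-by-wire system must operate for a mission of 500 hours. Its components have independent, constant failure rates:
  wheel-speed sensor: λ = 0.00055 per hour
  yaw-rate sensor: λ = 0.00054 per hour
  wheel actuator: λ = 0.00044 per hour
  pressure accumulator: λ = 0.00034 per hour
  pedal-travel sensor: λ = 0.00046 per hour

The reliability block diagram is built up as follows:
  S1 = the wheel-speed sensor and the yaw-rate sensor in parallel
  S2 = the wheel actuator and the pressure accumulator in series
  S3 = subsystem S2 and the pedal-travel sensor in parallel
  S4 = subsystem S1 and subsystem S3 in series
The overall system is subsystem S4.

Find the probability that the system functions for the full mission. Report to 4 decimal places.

R(wheel-speed sensor) = exp(−0.00055 × 500) = 0.759572
R(yaw-rate sensor) = exp(−0.00054 × 500) = 0.763379
R(wheel actuator) = exp(−0.00044 × 500) = 0.802519
R(pressure accumulator) = exp(−0.00034 × 500) = 0.843665
R(pedal-travel sensor) = exp(−0.00046 × 500) = 0.794534
Parallel (wheel-speed sensor and yaw-rate sensor): 1 − (1 − 0.759572)(1 − 0.763379) = 0.943110
Series (wheel actuator and pressure accumulator): 0.802519 × 0.843665 = 0.677057
Parallel ([0.677057] and pedal-travel sensor): 1 − (1 − 0.677057)(1 − 0.794534) = 0.933646
Series ([0.943110] and [0.933646]): 0.943110 × 0.933646 = 0.8805

0.8805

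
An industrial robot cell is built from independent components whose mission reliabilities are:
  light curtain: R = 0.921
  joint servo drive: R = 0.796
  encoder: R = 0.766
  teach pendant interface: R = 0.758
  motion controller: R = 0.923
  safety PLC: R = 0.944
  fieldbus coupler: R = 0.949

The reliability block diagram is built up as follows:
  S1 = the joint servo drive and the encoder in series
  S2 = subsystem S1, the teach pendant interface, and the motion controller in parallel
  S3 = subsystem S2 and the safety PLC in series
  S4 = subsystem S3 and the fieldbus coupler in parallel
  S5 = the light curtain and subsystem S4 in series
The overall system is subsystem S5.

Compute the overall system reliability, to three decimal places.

Series (joint servo drive and encoder): 0.79600 × 0.76600 = 0.60974
Parallel ([0.60974], teach pendant interface, and motion controller): 1 − (1 − 0.60974)(1 − 0.75800)(1 − 0.92300) = 0.99273
Series ([0.99273] and safety PLC): 0.99273 × 0.94400 = 0.93714
Parallel ([0.93714] and fieldbus coupler): 1 − (1 − 0.93714)(1 − 0.94900) = 0.99679
Series (light curtain and [0.99679]): 0.92100 × 0.99679 = 0.918

0.918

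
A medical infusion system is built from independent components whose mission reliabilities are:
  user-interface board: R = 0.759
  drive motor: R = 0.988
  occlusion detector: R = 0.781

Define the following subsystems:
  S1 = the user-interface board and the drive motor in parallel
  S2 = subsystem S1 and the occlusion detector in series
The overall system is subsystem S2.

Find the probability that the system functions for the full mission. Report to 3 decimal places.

Parallel (user-interface board and drive motor): 1 − (1 − 0.75900)(1 − 0.98800) = 0.99711
Series ([0.99711] and occlusion detector): 0.99711 × 0.78100 = 0.779

0.779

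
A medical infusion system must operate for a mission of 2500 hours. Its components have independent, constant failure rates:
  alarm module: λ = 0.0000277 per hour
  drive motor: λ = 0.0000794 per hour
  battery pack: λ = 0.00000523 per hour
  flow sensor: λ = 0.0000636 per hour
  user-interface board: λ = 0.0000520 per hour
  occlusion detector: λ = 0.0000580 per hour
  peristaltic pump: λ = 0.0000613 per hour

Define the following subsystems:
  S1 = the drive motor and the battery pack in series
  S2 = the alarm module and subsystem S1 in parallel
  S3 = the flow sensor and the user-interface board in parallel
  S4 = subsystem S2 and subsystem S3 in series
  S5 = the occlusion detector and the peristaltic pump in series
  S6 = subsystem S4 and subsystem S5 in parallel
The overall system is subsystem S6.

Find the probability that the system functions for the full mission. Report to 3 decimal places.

0.992

R(alarm module) = exp(−0.0000277 × 2500) = 0.93309
R(drive motor) = exp(−0.0000794 × 2500) = 0.81996
R(battery pack) = exp(−0.00000523 × 2500) = 0.98701
R(flow sensor) = exp(−0.0000636 × 2500) = 0.85300
R(user-interface board) = exp(−0.0000520 × 2500) = 0.87810
R(occlusion detector) = exp(−0.0000580 × 2500) = 0.86502
R(peristaltic pump) = exp(−0.0000613 × 2500) = 0.85792
Series (drive motor and battery pack): 0.81996 × 0.98701 = 0.80931
Parallel (alarm module and [0.80931]): 1 − (1 − 0.93309)(1 − 0.80931) = 0.98724
Parallel (flow sensor and user-interface board): 1 − (1 − 0.85300)(1 − 0.87810) = 0.98208
Series ([0.98724] and [0.98208]): 0.98724 × 0.98208 = 0.96955
Series (occlusion detector and peristaltic pump): 0.86502 × 0.85792 = 0.74212
Parallel ([0.96955] and [0.74212]): 1 − (1 − 0.96955)(1 − 0.74212) = 0.992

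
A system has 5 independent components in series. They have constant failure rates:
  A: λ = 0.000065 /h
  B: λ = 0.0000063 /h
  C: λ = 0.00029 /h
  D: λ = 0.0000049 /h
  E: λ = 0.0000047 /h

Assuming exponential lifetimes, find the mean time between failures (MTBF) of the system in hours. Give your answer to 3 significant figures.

Series of exponential components: λ_sys = Σ λ_i
λ_sys = 0.000065 + 0.0000063 + 0.00029 + 0.0000049 + 0.0000047 = 3.7090e-04 /h
MTBF = 1 / λ_sys = 2700 h

2700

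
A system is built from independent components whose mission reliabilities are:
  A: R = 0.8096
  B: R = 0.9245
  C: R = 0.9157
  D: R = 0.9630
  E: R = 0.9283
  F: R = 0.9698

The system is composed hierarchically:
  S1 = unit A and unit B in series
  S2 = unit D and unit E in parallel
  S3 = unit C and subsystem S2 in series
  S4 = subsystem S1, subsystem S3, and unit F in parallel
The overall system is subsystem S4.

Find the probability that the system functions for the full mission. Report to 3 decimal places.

0.999

Series (A and B): 0.80960 × 0.92450 = 0.74848
Parallel (D and E): 1 − (1 − 0.96300)(1 − 0.92830) = 0.99735
Series (C and [0.99735]): 0.91570 × 0.99735 = 0.91327
Parallel ([0.74848], [0.91327], and F): 1 − (1 − 0.74848)(1 − 0.91327)(1 − 0.96980) = 0.999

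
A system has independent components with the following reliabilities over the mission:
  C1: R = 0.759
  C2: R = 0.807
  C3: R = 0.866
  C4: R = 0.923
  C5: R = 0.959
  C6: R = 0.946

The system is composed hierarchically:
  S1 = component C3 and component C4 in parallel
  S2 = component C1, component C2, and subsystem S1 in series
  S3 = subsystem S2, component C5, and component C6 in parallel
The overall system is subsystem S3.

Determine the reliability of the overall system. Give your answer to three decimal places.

Parallel (C3 and C4): 1 − (1 − 0.86600)(1 − 0.92300) = 0.98968
Series (C1, C2, and [0.98968]): 0.75900 × 0.80700 × 0.98968 = 0.60619
Parallel ([0.60619], C5, and C6): 1 − (1 − 0.60619)(1 − 0.95900)(1 − 0.94600) = 0.999

0.999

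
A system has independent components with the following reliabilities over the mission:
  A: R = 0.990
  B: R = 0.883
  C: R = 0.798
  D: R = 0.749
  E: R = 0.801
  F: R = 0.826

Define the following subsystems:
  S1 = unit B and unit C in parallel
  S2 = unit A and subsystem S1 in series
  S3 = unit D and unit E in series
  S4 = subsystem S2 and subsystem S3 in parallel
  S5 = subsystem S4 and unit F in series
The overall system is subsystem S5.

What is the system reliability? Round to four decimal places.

0.8150

Parallel (B and C): 1 − (1 − 0.883000)(1 − 0.798000) = 0.976366
Series (A and [0.976366]): 0.990000 × 0.976366 = 0.966602
Series (D and E): 0.749000 × 0.801000 = 0.599949
Parallel ([0.966602] and [0.599949]): 1 − (1 − 0.966602)(1 − 0.599949) = 0.986639
Series ([0.986639] and F): 0.986639 × 0.826000 = 0.8150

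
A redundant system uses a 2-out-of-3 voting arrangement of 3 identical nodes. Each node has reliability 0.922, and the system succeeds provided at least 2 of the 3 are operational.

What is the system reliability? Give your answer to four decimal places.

R = Σ_{i=2}^{3} C(3,i) p^i (1−p)^{3−i} with p = 0.922
C(3,2)·0.922^2·0.078^1 = 0.198920
C(3,3)·0.922^3·0.078^0 = 0.783777
Sum = 0.9827

0.9827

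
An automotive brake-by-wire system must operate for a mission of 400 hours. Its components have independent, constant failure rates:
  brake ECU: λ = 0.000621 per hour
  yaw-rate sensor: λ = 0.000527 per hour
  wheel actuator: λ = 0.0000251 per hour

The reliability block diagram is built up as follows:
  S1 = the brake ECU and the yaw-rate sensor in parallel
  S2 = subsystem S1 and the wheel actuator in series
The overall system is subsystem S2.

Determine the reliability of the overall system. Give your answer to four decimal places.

R(brake ECU) = exp(−0.000621 × 400) = 0.780048
R(yaw-rate sensor) = exp(−0.000527 × 400) = 0.809936
R(wheel actuator) = exp(−0.0000251 × 400) = 0.990010
Parallel (brake ECU and yaw-rate sensor): 1 − (1 − 0.780048)(1 − 0.809936) = 0.958195
Series ([0.958195] and wheel actuator): 0.958195 × 0.990010 = 0.9486

0.9486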